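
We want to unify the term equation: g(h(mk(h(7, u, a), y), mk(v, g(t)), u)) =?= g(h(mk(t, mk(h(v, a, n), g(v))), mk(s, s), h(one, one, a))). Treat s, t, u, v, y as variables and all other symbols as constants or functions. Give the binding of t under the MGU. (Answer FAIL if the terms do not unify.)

h(7, h(one, one, a), a)

Decompose g/1: h(mk(h(7, u, a), y), mk(v, g(t)), u) =?= h(mk(t, mk(h(v, a, n), g(v))), mk(s, s), h(one, one, a)).
Decompose h/3: mk(h(7, u, a), y) =?= mk(t, mk(h(v, a, n), g(v))),  mk(v, g(t)) =?= mk(s, s),  u =?= h(one, one, a).
Decompose mk/2: h(7, u, a) =?= t,  y =?= mk(h(v, a, n), g(v)).
Bind t := h(7, u, a); substituting into the one remaining equation that mentions t gives: mk(v, g(h(7, u, a))) =?= mk(s, s).
Bind y := mk(h(v, a, n), g(v)); no other remaining equation mentions y.
Decompose mk/2: v =?= s,  g(h(7, u, a)) =?= s.
Bind v := s; no other remaining equation mentions v. Substituting into the earlier binding gives y := mk(h(s, a, n), g(s)).
Bind s := g(h(7, u, a)); no other remaining equation mentions s. Substituting into the earlier bindings gives y := mk(h(g(h(7, u, a)), a, n), g(g(h(7, u, a)))), v := g(h(7, u, a)).
Bind u := h(one, one, a). Substituting into the earlier bindings gives t := h(7, h(one, one, a), a), y := mk(h(g(h(7, h(one, one, a), a)), a, n), g(g(h(7, h(one, one, a), a)))), v := g(h(7, h(one, one, a), a)), s := g(h(7, h(one, one, a), a)).
MGU = { t -> h(7, h(one, one, a), a), y -> mk(h(g(h(7, h(one, one, a), a)), a, n), g(g(h(7, h(one, one, a), a)))), v -> g(h(7, h(one, one, a), a)), s -> g(h(7, h(one, one, a), a)), u -> h(one, one, a) }, so t -> h(7, h(one, one, a), a).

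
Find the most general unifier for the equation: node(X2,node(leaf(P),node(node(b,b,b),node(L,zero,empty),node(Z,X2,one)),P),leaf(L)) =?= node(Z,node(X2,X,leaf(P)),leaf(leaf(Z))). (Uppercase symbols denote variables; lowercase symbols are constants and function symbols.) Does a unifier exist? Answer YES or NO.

NO

Decompose node/3: X2 =?= Z,  node(leaf(P),node(node(b,b,b),node(L,zero,empty),node(Z,X2,one)),P) =?= node(X2,X,leaf(P)),  leaf(L) =?= leaf(leaf(Z)).
Bind X2 := Z; substituting into the one remaining equation that mentions X2 gives: node(leaf(P),node(node(b,b,b),node(L,zero,empty),node(Z,Z,one)),P) =?= node(Z,X,leaf(P)).
Decompose node/3: leaf(P) =?= Z,  node(node(b,b,b),node(L,zero,empty),node(Z,Z,one)) =?= X,  P =?= leaf(P).
Bind Z := leaf(P); substituting into the 2 remaining equations that mention Z gives: node(node(b,b,b),node(L,zero,empty),node(leaf(P),leaf(P),one)) =?= X,  leaf(L) =?= leaf(leaf(leaf(P))). Substituting into the earlier binding gives X2 := leaf(P).
Bind X := node(node(b,b,b),node(L,zero,empty),node(leaf(P),leaf(P),one)); no other remaining equation mentions X.
Occurs check fails: P occurs in leaf(P); the equation P =?= leaf(P) has no finite solution.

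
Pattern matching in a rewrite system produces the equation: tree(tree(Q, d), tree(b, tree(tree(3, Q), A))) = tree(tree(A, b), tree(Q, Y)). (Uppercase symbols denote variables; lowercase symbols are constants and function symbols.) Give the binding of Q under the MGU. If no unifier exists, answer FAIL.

FAIL

Decompose tree/2: tree(Q, d) = tree(A, b),  tree(b, tree(tree(3, Q), A)) = tree(Q, Y).
Decompose tree/2: Q = A,  d = b.
Bind Q := A; substituting into the one remaining equation that mentions Q gives: tree(b, tree(tree(3, A), A)) = tree(A, Y).
Clash: constants d and b differ; no unifier exists.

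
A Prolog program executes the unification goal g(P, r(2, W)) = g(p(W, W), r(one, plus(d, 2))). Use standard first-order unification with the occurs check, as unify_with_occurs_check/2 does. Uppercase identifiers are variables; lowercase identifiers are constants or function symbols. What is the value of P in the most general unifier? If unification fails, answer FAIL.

Decompose g/2: P = p(W, W),  r(2, W) = r(one, plus(d, 2)).
Bind P := p(W, W); no other remaining equation mentions P.
Decompose r/2: 2 = one,  W = plus(d, 2).
Clash: constants 2 and one differ; no unifier exists.

FAIL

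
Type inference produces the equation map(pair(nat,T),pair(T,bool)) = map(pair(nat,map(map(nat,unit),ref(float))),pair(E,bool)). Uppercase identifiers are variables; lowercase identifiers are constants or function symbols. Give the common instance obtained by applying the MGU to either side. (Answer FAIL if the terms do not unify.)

map(pair(nat,map(map(nat,unit),ref(float))),pair(map(map(nat,unit),ref(float)),bool))

Decompose map/2: pair(nat,T) = pair(nat,map(map(nat,unit),ref(float))),  pair(T,bool) = pair(E,bool).
Decompose pair/2: nat = nat,  T = map(map(nat,unit),ref(float)).
Delete trivial equation nat = nat.
Bind T := map(map(nat,unit),ref(float)); substituting into the remaining equation gives: pair(map(map(nat,unit),ref(float)),bool) = pair(E,bool).
Decompose pair/2: map(map(nat,unit),ref(float)) = E,  bool = bool.
Bind E := map(map(nat,unit),ref(float)); no other remaining equation mentions E.
Delete trivial equation bool = bool.
Applying the MGU to either side gives map(pair(nat,map(map(nat,unit),ref(float))),pair(map(map(nat,unit),ref(float)),bool)).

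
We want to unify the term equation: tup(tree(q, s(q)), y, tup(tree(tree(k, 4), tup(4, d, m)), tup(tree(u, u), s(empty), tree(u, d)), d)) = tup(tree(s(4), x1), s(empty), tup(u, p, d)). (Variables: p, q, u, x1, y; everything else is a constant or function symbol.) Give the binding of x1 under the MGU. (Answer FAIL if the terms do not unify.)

Decompose tup/3: tree(q, s(q)) = tree(s(4), x1),  y = s(empty),  tup(tree(tree(k, 4), tup(4, d, m)), tup(tree(u, u), s(empty), tree(u, d)), d) = tup(u, p, d).
Decompose tree/2: q = s(4),  s(q) = x1.
Bind q := s(4); substituting into the one remaining equation that mentions q gives: s(s(4)) = x1.
Bind x1 := s(s(4)); no other remaining equation mentions x1.
Bind y := s(empty); no other remaining equation mentions y.
Decompose tup/3: tree(tree(k, 4), tup(4, d, m)) = u,  tup(tree(u, u), s(empty), tree(u, d)) = p,  d = d.
Bind u := tree(tree(k, 4), tup(4, d, m)); substituting into the one remaining equation that mentions u gives: tup(tree(tree(tree(k, 4), tup(4, d, m)), tree(tree(k, 4), tup(4, d, m))), s(empty), tree(tree(tree(k, 4), tup(4, d, m)), d)) = p.
Bind p := tup(tree(tree(tree(k, 4), tup(4, d, m)), tree(tree(k, 4), tup(4, d, m))), s(empty), tree(tree(tree(k, 4), tup(4, d, m)), d)); no other remaining equation mentions p.
Delete trivial equation d = d.
MGU = { q -> s(4), x1 -> s(s(4)), y -> s(empty), u -> tree(tree(k, 4), tup(4, d, m)), p -> tup(tree(tree(tree(k, 4), tup(4, d, m)), tree(tree(k, 4), tup(4, d, m))), s(empty), tree(tree(tree(k, 4), tup(4, d, m)), d)) }, so x1 -> s(s(4)).

s(s(4))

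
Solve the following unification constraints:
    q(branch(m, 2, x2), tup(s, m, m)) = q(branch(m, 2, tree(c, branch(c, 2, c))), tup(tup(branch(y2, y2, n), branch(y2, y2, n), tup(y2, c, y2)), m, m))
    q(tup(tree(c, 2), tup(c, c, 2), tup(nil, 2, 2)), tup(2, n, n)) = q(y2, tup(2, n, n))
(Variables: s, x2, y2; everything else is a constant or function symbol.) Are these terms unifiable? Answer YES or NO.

Decompose q/2: branch(m, 2, x2) = branch(m, 2, tree(c, branch(c, 2, c))),  tup(s, m, m) = tup(tup(branch(y2, y2, n), branch(y2, y2, n), tup(y2, c, y2)), m, m).
Decompose branch/3: m = m,  2 = 2,  x2 = tree(c, branch(c, 2, c)).
Delete trivial equation m = m.
Delete trivial equation 2 = 2.
Bind x2 := tree(c, branch(c, 2, c)); no other remaining equation mentions x2.
Decompose tup/3: s = tup(branch(y2, y2, n), branch(y2, y2, n), tup(y2, c, y2)),  m = m,  m = m.
Bind s := tup(branch(y2, y2, n), branch(y2, y2, n), tup(y2, c, y2)); no other remaining equation mentions s.
Delete trivial equation m = m.
Delete trivial equation m = m.
Decompose q/2: tup(tree(c, 2), tup(c, c, 2), tup(nil, 2, 2)) = y2,  tup(2, n, n) = tup(2, n, n).
Bind y2 := tup(tree(c, 2), tup(c, c, 2), tup(nil, 2, 2)); no other remaining equation mentions y2. Substituting into the earlier binding gives s := tup(branch(tup(tree(c, 2), tup(c, c, 2), tup(nil, 2, 2)), tup(tree(c, 2), tup(c, c, 2), tup(nil, 2, 2)), n), branch(tup(tree(c, 2), tup(c, c, 2), tup(nil, 2, 2)), tup(tree(c, 2), tup(c, c, 2), tup(nil, 2, 2)), n), tup(tup(tree(c, 2), tup(c, c, 2), tup(nil, 2, 2)), c, tup(tree(c, 2), tup(c, c, 2), tup(nil, 2, 2)))).
Delete trivial equation tup(2, n, n) = tup(2, n, n).
No equations remain and no clash or occurs-check failure arose, so a unifier exists.

YES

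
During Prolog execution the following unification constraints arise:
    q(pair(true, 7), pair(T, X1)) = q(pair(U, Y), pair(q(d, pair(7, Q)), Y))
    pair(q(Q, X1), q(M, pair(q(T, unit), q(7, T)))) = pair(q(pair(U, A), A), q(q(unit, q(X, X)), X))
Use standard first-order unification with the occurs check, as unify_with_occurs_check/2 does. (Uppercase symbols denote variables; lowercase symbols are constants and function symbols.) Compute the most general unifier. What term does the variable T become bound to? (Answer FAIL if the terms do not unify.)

q(d, pair(7, pair(true, 7)))

Decompose q/2: pair(true, 7) = pair(U, Y),  pair(T, X1) = pair(q(d, pair(7, Q)), Y).
Decompose pair/2: true = U,  7 = Y.
Bind U := true; substituting into the one remaining equation that mentions U gives: pair(q(Q, X1), q(M, pair(q(T, unit), q(7, T)))) = pair(q(pair(true, A), A), q(q(unit, q(X, X)), X)).
Bind Y := 7; substituting into the one remaining equation that mentions Y gives: pair(T, X1) = pair(q(d, pair(7, Q)), 7).
Decompose pair/2: T = q(d, pair(7, Q)),  X1 = 7.
Bind T := q(d, pair(7, Q)); substituting into the one remaining equation that mentions T gives: pair(q(Q, X1), q(M, pair(q(q(d, pair(7, Q)), unit), q(7, q(d, pair(7, Q)))))) = pair(q(pair(true, A), A), q(q(unit, q(X, X)), X)).
Bind X1 := 7; substituting into the remaining equation gives: pair(q(Q, 7), q(M, pair(q(q(d, pair(7, Q)), unit), q(7, q(d, pair(7, Q)))))) = pair(q(pair(true, A), A), q(q(unit, q(X, X)), X)).
Decompose pair/2: q(Q, 7) = q(pair(true, A), A),  q(M, pair(q(q(d, pair(7, Q)), unit), q(7, q(d, pair(7, Q))))) = q(q(unit, q(X, X)), X).
Decompose q/2: Q = pair(true, A),  7 = A.
Bind Q := pair(true, A); substituting into the one remaining equation that mentions Q gives: q(M, pair(q(q(d, pair(7, pair(true, A))), unit), q(7, q(d, pair(7, pair(true, A)))))) = q(q(unit, q(X, X)), X). Substituting into the earlier binding gives T := q(d, pair(7, pair(true, A))).
Bind A := 7; substituting into the remaining equation gives: q(M, pair(q(q(d, pair(7, pair(true, 7))), unit), q(7, q(d, pair(7, pair(true, 7)))))) = q(q(unit, q(X, X)), X). Substituting into the earlier bindings gives T := q(d, pair(7, pair(true, 7))), Q := pair(true, 7).
Decompose q/2: M = q(unit, q(X, X)),  pair(q(q(d, pair(7, pair(true, 7))), unit), q(7, q(d, pair(7, pair(true, 7))))) = X.
Bind M := q(unit, q(X, X)); no other remaining equation mentions M.
Bind X := pair(q(q(d, pair(7, pair(true, 7))), unit), q(7, q(d, pair(7, pair(true, 7))))). Substituting into the earlier binding gives M := q(unit, q(pair(q(q(d, pair(7, pair(true, 7))), unit), q(7, q(d, pair(7, pair(true, 7))))), pair(q(q(d, pair(7, pair(true, 7))), unit), q(7, q(d, pair(7, pair(true, 7))))))).
MGU = { U = true, Y = 7, T = q(d, pair(7, pair(true, 7))), X1 = 7, Q = pair(true, 7), A = 7, M = q(unit, q(pair(q(q(d, pair(7, pair(true, 7))), unit), q(7, q(d, pair(7, pair(true, 7))))), pair(q(q(d, pair(7, pair(true, 7))), unit), q(7, q(d, pair(7, pair(true, 7))))))), X = pair(q(q(d, pair(7, pair(true, 7))), unit), q(7, q(d, pair(7, pair(true, 7))))) }, so T = q(d, pair(7, pair(true, 7))).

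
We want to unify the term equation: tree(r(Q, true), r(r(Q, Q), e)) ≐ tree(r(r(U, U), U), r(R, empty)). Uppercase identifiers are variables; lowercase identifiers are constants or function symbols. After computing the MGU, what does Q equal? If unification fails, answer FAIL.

Decompose tree/2: r(Q, true) ≐ r(r(U, U), U),  r(r(Q, Q), e) ≐ r(R, empty).
Decompose r/2: Q ≐ r(U, U),  true ≐ U.
Bind Q := r(U, U); substituting into the one remaining equation that mentions Q gives: r(r(r(U, U), r(U, U)), e) ≐ r(R, empty).
Bind U := true; substituting into the remaining equation gives: r(r(r(true, true), r(true, true)), e) ≐ r(R, empty). Substituting into the earlier binding gives Q := r(true, true).
Decompose r/2: r(r(true, true), r(true, true)) ≐ R,  e ≐ empty.
Bind R := r(r(true, true), r(true, true)); no other remaining equation mentions R.
Clash: constants e and empty differ; no unifier exists.

FAIL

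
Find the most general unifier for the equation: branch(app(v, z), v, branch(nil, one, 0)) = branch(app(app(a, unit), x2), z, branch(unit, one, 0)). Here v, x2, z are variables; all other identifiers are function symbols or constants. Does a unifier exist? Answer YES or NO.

Decompose branch/3: app(v, z) = app(app(a, unit), x2),  v = z,  branch(nil, one, 0) = branch(unit, one, 0).
Decompose app/2: v = app(a, unit),  z = x2.
Bind v := app(a, unit); substituting into the one remaining equation that mentions v gives: app(a, unit) = z.
Bind z := x2; substituting into the one remaining equation that mentions z gives: app(a, unit) = x2.
Bind x2 := app(a, unit); no other remaining equation mentions x2. Substituting into the earlier binding gives z := app(a, unit).
Decompose branch/3: nil = unit,  one = one,  0 = 0.
Clash: constants nil and unit differ; no unifier exists.

NO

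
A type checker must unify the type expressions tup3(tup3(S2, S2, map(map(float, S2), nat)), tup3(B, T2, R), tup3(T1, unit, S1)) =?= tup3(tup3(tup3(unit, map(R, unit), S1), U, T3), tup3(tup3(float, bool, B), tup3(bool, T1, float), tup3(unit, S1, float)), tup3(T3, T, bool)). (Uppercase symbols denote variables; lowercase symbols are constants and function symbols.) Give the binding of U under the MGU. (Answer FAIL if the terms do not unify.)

Decompose tup3/3: tup3(S2, S2, map(map(float, S2), nat)) =?= tup3(tup3(unit, map(R, unit), S1), U, T3),  tup3(B, T2, R) =?= tup3(tup3(float, bool, B), tup3(bool, T1, float), tup3(unit, S1, float)),  tup3(T1, unit, S1) =?= tup3(T3, T, bool).
Decompose tup3/3: S2 =?= tup3(unit, map(R, unit), S1),  S2 =?= U,  map(map(float, S2), nat) =?= T3.
Bind S2 := tup3(unit, map(R, unit), S1); substituting into the 2 remaining equations that mention S2 gives: tup3(unit, map(R, unit), S1) =?= U,  map(map(float, tup3(unit, map(R, unit), S1)), nat) =?= T3.
Bind U := tup3(unit, map(R, unit), S1); no other remaining equation mentions U.
Bind T3 := map(map(float, tup3(unit, map(R, unit), S1)), nat); substituting into the one remaining equation that mentions T3 gives: tup3(T1, unit, S1) =?= tup3(map(map(float, tup3(unit, map(R, unit), S1)), nat), T, bool).
Decompose tup3/3: B =?= tup3(float, bool, B),  T2 =?= tup3(bool, T1, float),  R =?= tup3(unit, S1, float).
Occurs check fails: B occurs in tup3(float, bool, B); the equation B =?= tup3(float, bool, B) has no finite solution.

FAIL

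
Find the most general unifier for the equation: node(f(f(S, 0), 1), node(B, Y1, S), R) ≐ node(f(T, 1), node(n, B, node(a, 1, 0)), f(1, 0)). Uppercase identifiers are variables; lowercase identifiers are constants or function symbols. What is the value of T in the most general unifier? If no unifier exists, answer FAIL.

f(node(a, 1, 0), 0)

Decompose node/3: f(f(S, 0), 1) ≐ f(T, 1),  node(B, Y1, S) ≐ node(n, B, node(a, 1, 0)),  R ≐ f(1, 0).
Decompose f/2: f(S, 0) ≐ T,  1 ≐ 1.
Bind T := f(S, 0); no other remaining equation mentions T.
Delete trivial equation 1 ≐ 1.
Decompose node/3: B ≐ n,  Y1 ≐ B,  S ≐ node(a, 1, 0).
Bind B := n; substituting into the one remaining equation that mentions B gives: Y1 ≐ n.
Bind Y1 := n; no other remaining equation mentions Y1.
Bind S := node(a, 1, 0); no other remaining equation mentions S. Substituting into the earlier binding gives T := f(node(a, 1, 0), 0).
Bind R := f(1, 0).
MGU = { T -> f(node(a, 1, 0), 0), B -> n, Y1 -> n, S -> node(a, 1, 0), R -> f(1, 0) }, so T -> f(node(a, 1, 0), 0).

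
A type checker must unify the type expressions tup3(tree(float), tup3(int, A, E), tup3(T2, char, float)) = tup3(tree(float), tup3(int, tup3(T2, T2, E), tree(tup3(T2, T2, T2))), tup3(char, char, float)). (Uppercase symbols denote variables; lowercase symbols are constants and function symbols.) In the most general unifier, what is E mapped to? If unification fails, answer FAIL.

tree(tup3(char, char, char))

Decompose tup3/3: tree(float) = tree(float),  tup3(int, A, E) = tup3(int, tup3(T2, T2, E), tree(tup3(T2, T2, T2))),  tup3(T2, char, float) = tup3(char, char, float).
Delete trivial equation tree(float) = tree(float).
Decompose tup3/3: int = int,  A = tup3(T2, T2, E),  E = tree(tup3(T2, T2, T2)).
Delete trivial equation int = int.
Bind A := tup3(T2, T2, E); no other remaining equation mentions A.
Bind E := tree(tup3(T2, T2, T2)); no other remaining equation mentions E. Substituting into the earlier binding gives A := tup3(T2, T2, tree(tup3(T2, T2, T2))).
Decompose tup3/3: T2 = char,  char = char,  float = float.
Bind T2 := char; no other remaining equation mentions T2. Substituting into the earlier bindings gives A := tup3(char, char, tree(tup3(char, char, char))), E := tree(tup3(char, char, char)).
Delete trivial equation char = char.
Delete trivial equation float = float.
MGU = { A ↦ tup3(char, char, tree(tup3(char, char, char))), E ↦ tree(tup3(char, char, char)), T2 ↦ char }, so E ↦ tree(tup3(char, char, char)).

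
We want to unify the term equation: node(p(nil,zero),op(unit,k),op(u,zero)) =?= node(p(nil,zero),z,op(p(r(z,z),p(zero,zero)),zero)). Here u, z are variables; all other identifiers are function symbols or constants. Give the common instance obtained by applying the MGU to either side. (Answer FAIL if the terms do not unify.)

Decompose node/3: p(nil,zero) =?= p(nil,zero),  op(unit,k) =?= z,  op(u,zero) =?= op(p(r(z,z),p(zero,zero)),zero).
Delete trivial equation p(nil,zero) =?= p(nil,zero).
Bind z := op(unit,k); substituting into the remaining equation gives: op(u,zero) =?= op(p(r(op(unit,k),op(unit,k)),p(zero,zero)),zero).
Decompose op/2: u =?= p(r(op(unit,k),op(unit,k)),p(zero,zero)),  zero =?= zero.
Bind u := p(r(op(unit,k),op(unit,k)),p(zero,zero)); no other remaining equation mentions u.
Delete trivial equation zero =?= zero.
Applying the MGU to either side gives node(p(nil,zero),op(unit,k),op(p(r(op(unit,k),op(unit,k)),p(zero,zero)),zero)).

node(p(nil,zero),op(unit,k),op(p(r(op(unit,k),op(unit,k)),p(zero,zero)),zero))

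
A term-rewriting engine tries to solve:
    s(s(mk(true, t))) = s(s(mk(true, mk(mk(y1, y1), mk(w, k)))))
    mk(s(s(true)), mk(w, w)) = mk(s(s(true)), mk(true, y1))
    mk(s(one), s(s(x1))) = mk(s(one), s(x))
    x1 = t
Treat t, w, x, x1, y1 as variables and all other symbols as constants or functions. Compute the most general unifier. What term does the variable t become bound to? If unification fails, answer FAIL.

mk(mk(true, true), mk(true, k))

Decompose s/1: s(mk(true, t)) = s(mk(true, mk(mk(y1, y1), mk(w, k)))).
Decompose s/1: mk(true, t) = mk(true, mk(mk(y1, y1), mk(w, k))).
Decompose mk/2: true = true,  t = mk(mk(y1, y1), mk(w, k)).
Delete trivial equation true = true.
Bind t := mk(mk(y1, y1), mk(w, k)); substituting into the one remaining equation that mentions t gives: x1 = mk(mk(y1, y1), mk(w, k)).
Decompose mk/2: s(s(true)) = s(s(true)),  mk(w, w) = mk(true, y1).
Delete trivial equation s(s(true)) = s(s(true)).
Decompose mk/2: w = true,  w = y1.
Bind w := true; substituting into the 2 remaining equations that mention w gives: true = y1,  x1 = mk(mk(y1, y1), mk(true, k)). Substituting into the earlier binding gives t := mk(mk(y1, y1), mk(true, k)).
Bind y1 := true; substituting into the one remaining equation that mentions y1 gives: x1 = mk(mk(true, true), mk(true, k)). Substituting into the earlier binding gives t := mk(mk(true, true), mk(true, k)).
Decompose mk/2: s(one) = s(one),  s(s(x1)) = s(x).
Delete trivial equation s(one) = s(one).
Decompose s/1: s(x1) = x.
Bind x := s(x1); no other remaining equation mentions x.
Bind x1 := mk(mk(true, true), mk(true, k)). Substituting into the earlier binding gives x := s(mk(mk(true, true), mk(true, k))).
MGU = { t -> mk(mk(true, true), mk(true, k)), w -> true, y1 -> true, x -> s(mk(mk(true, true), mk(true, k))), x1 -> mk(mk(true, true), mk(true, k)) }, so t -> mk(mk(true, true), mk(true, k)).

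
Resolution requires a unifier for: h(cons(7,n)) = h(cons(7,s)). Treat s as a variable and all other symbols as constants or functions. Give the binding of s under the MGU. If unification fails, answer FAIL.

n

Decompose h/1: cons(7,n) = cons(7,s).
Decompose cons/2: 7 = 7,  n = s.
Delete trivial equation 7 = 7.
Bind s := n.
MGU = { s ↦ n }, so s ↦ n.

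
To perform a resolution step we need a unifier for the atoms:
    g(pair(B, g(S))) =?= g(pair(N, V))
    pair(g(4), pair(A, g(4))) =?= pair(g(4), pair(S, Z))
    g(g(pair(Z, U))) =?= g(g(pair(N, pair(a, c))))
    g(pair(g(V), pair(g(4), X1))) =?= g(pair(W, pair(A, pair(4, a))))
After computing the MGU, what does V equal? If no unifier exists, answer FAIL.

g(g(4))

Decompose g/1: pair(B, g(S)) =?= pair(N, V).
Decompose pair/2: B =?= N,  g(S) =?= V.
Bind B := N; no other remaining equation mentions B.
Bind V := g(S); substituting into the one remaining equation that mentions V gives: g(pair(g(g(S)), pair(g(4), X1))) =?= g(pair(W, pair(A, pair(4, a)))).
Decompose pair/2: g(4) =?= g(4),  pair(A, g(4)) =?= pair(S, Z).
Delete trivial equation g(4) =?= g(4).
Decompose pair/2: A =?= S,  g(4) =?= Z.
Bind A := S; substituting into the one remaining equation that mentions A gives: g(pair(g(g(S)), pair(g(4), X1))) =?= g(pair(W, pair(S, pair(4, a)))).
Bind Z := g(4); substituting into the one remaining equation that mentions Z gives: g(g(pair(g(4), U))) =?= g(g(pair(N, pair(a, c)))).
Decompose g/1: g(pair(g(4), U)) =?= g(pair(N, pair(a, c))).
Decompose g/1: pair(g(4), U) =?= pair(N, pair(a, c)).
Decompose pair/2: g(4) =?= N,  U =?= pair(a, c).
Bind N := g(4); no other remaining equation mentions N. Substituting into the earlier binding gives B := g(4).
Bind U := pair(a, c); no other remaining equation mentions U.
Decompose g/1: pair(g(g(S)), pair(g(4), X1)) =?= pair(W, pair(S, pair(4, a))).
Decompose pair/2: g(g(S)) =?= W,  pair(g(4), X1) =?= pair(S, pair(4, a)).
Bind W := g(g(S)); no other remaining equation mentions W.
Decompose pair/2: g(4) =?= S,  X1 =?= pair(4, a).
Bind S := g(4); no other remaining equation mentions S. Substituting into the earlier bindings gives V := g(g(4)), A := g(4), W := g(g(g(4))).
Bind X1 := pair(4, a).
MGU = { B := g(4), V := g(g(4)), A := g(4), Z := g(4), N := g(4), U := pair(a, c), W := g(g(g(4))), S := g(4), X1 := pair(4, a) }, so V := g(g(4)).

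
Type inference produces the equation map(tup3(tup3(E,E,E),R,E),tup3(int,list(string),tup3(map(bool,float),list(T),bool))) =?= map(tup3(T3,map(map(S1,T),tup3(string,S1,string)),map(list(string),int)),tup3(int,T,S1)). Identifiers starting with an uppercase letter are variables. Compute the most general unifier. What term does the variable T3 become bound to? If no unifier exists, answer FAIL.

Decompose map/2: tup3(tup3(E,E,E),R,E) =?= tup3(T3,map(map(S1,T),tup3(string,S1,string)),map(list(string),int)),  tup3(int,list(string),tup3(map(bool,float),list(T),bool)) =?= tup3(int,T,S1).
Decompose tup3/3: tup3(E,E,E) =?= T3,  R =?= map(map(S1,T),tup3(string,S1,string)),  E =?= map(list(string),int).
Bind T3 := tup3(E,E,E); no other remaining equation mentions T3.
Bind R := map(map(S1,T),tup3(string,S1,string)); no other remaining equation mentions R.
Bind E := map(list(string),int); no other remaining equation mentions E. Substituting into the earlier binding gives T3 := tup3(map(list(string),int),map(list(string),int),map(list(string),int)).
Decompose tup3/3: int =?= int,  list(string) =?= T,  tup3(map(bool,float),list(T),bool) =?= S1.
Delete trivial equation int =?= int.
Bind T := list(string); substituting into the remaining equation gives: tup3(map(bool,float),list(list(string)),bool) =?= S1. Substituting into the earlier binding gives R := map(map(S1,list(string)),tup3(string,S1,string)).
Bind S1 := tup3(map(bool,float),list(list(string)),bool). Substituting into the earlier binding gives R := map(map(tup3(map(bool,float),list(list(string)),bool),list(string)),tup3(string,tup3(map(bool,float),list(list(string)),bool),string)).
MGU = { T3 := tup3(map(list(string),int),map(list(string),int),map(list(string),int)), R := map(map(tup3(map(bool,float),list(list(string)),bool),list(string)),tup3(string,tup3(map(bool,float),list(list(string)),bool),string)), E := map(list(string),int), T := list(string), S1 := tup3(map(bool,float),list(list(string)),bool) }, so T3 := tup3(map(list(string),int),map(list(string),int),map(list(string),int)).

tup3(map(list(string),int),map(list(string),int),map(list(string),int))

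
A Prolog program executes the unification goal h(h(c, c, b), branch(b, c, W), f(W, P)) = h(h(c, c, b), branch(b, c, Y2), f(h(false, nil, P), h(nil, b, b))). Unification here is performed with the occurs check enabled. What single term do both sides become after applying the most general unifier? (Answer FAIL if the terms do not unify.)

h(h(c, c, b), branch(b, c, h(false, nil, h(nil, b, b))), f(h(false, nil, h(nil, b, b)), h(nil, b, b)))

Decompose h/3: h(c, c, b) = h(c, c, b),  branch(b, c, W) = branch(b, c, Y2),  f(W, P) = f(h(false, nil, P), h(nil, b, b)).
Delete trivial equation h(c, c, b) = h(c, c, b).
Decompose branch/3: b = b,  c = c,  W = Y2.
Delete trivial equation b = b.
Delete trivial equation c = c.
Bind W := Y2; substituting into the remaining equation gives: f(Y2, P) = f(h(false, nil, P), h(nil, b, b)).
Decompose f/2: Y2 = h(false, nil, P),  P = h(nil, b, b).
Bind Y2 := h(false, nil, P); no other remaining equation mentions Y2. Substituting into the earlier binding gives W := h(false, nil, P).
Bind P := h(nil, b, b). Substituting into the earlier bindings gives W := h(false, nil, h(nil, b, b)), Y2 := h(false, nil, h(nil, b, b)).
Applying the MGU to either side gives h(h(c, c, b), branch(b, c, h(false, nil, h(nil, b, b))), f(h(false, nil, h(nil, b, b)), h(nil, b, b))).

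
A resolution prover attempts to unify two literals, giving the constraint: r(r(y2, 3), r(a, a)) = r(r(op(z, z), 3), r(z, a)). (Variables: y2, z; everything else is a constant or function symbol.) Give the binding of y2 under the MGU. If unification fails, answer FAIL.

Decompose r/2: r(y2, 3) = r(op(z, z), 3),  r(a, a) = r(z, a).
Decompose r/2: y2 = op(z, z),  3 = 3.
Bind y2 := op(z, z); no other remaining equation mentions y2.
Delete trivial equation 3 = 3.
Decompose r/2: a = z,  a = a.
Bind z := a; no other remaining equation mentions z. Substituting into the earlier binding gives y2 := op(a, a).
Delete trivial equation a = a.
MGU = { y2 -> op(a, a), z -> a }, so y2 -> op(a, a).

op(a, a)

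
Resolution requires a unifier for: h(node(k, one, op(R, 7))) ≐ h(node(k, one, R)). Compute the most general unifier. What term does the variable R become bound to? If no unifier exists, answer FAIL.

FAIL

Decompose h/1: node(k, one, op(R, 7)) ≐ node(k, one, R).
Decompose node/3: k ≐ k,  one ≐ one,  op(R, 7) ≐ R.
Delete trivial equation k ≐ k.
Delete trivial equation one ≐ one.
Occurs check fails: R occurs in op(R, 7); the equation R ≐ op(R, 7) has no finite solution.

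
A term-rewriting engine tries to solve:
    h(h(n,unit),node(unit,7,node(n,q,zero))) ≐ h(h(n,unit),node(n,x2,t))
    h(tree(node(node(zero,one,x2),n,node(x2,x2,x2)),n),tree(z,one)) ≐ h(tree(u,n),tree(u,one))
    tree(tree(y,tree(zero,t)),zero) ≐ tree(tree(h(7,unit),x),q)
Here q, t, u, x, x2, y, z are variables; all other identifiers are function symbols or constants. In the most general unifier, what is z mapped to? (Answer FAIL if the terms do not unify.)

FAIL

Decompose h/2: h(n,unit) ≐ h(n,unit),  node(unit,7,node(n,q,zero)) ≐ node(n,x2,t).
Delete trivial equation h(n,unit) ≐ h(n,unit).
Decompose node/3: unit ≐ n,  7 ≐ x2,  node(n,q,zero) ≐ t.
Clash: constants unit and n differ; no unifier exists.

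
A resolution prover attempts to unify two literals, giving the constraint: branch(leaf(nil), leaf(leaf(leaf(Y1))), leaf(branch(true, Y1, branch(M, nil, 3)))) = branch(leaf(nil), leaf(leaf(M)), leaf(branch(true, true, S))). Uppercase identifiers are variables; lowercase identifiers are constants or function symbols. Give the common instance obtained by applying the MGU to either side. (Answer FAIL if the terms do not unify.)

branch(leaf(nil), leaf(leaf(leaf(true))), leaf(branch(true, true, branch(leaf(true), nil, 3))))

Decompose branch/3: leaf(nil) = leaf(nil),  leaf(leaf(leaf(Y1))) = leaf(leaf(M)),  leaf(branch(true, Y1, branch(M, nil, 3))) = leaf(branch(true, true, S)).
Delete trivial equation leaf(nil) = leaf(nil).
Decompose leaf/1: leaf(leaf(Y1)) = leaf(M).
Decompose leaf/1: leaf(Y1) = M.
Bind M := leaf(Y1); substituting into the remaining equation gives: leaf(branch(true, Y1, branch(leaf(Y1), nil, 3))) = leaf(branch(true, true, S)).
Decompose leaf/1: branch(true, Y1, branch(leaf(Y1), nil, 3)) = branch(true, true, S).
Decompose branch/3: true = true,  Y1 = true,  branch(leaf(Y1), nil, 3) = S.
Delete trivial equation true = true.
Bind Y1 := true; substituting into the remaining equation gives: branch(leaf(true), nil, 3) = S. Substituting into the earlier binding gives M := leaf(true).
Bind S := branch(leaf(true), nil, 3).
Applying the MGU to either side gives branch(leaf(nil), leaf(leaf(leaf(true))), leaf(branch(true, true, branch(leaf(true), nil, 3)))).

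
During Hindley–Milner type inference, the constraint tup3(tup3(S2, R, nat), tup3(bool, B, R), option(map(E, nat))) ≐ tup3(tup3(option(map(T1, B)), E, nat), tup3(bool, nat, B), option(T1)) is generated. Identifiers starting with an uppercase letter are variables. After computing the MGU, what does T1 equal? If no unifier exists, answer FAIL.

map(nat, nat)

Decompose tup3/3: tup3(S2, R, nat) ≐ tup3(option(map(T1, B)), E, nat),  tup3(bool, B, R) ≐ tup3(bool, nat, B),  option(map(E, nat)) ≐ option(T1).
Decompose tup3/3: S2 ≐ option(map(T1, B)),  R ≐ E,  nat ≐ nat.
Bind S2 := option(map(T1, B)); no other remaining equation mentions S2.
Bind R := E; substituting into the one remaining equation that mentions R gives: tup3(bool, B, E) ≐ tup3(bool, nat, B).
Delete trivial equation nat ≐ nat.
Decompose tup3/3: bool ≐ bool,  B ≐ nat,  E ≐ B.
Delete trivial equation bool ≐ bool.
Bind B := nat; substituting into the one remaining equation that mentions B gives: E ≐ nat. Substituting into the earlier binding gives S2 := option(map(T1, nat)).
Bind E := nat; substituting into the remaining equation gives: option(map(nat, nat)) ≐ option(T1). Substituting into the earlier binding gives R := nat.
Decompose option/1: map(nat, nat) ≐ T1.
Bind T1 := map(nat, nat). Substituting into the earlier binding gives S2 := option(map(map(nat, nat), nat)).
MGU = { S2 := option(map(map(nat, nat), nat)), R := nat, B := nat, E := nat, T1 := map(nat, nat) }, so T1 := map(nat, nat).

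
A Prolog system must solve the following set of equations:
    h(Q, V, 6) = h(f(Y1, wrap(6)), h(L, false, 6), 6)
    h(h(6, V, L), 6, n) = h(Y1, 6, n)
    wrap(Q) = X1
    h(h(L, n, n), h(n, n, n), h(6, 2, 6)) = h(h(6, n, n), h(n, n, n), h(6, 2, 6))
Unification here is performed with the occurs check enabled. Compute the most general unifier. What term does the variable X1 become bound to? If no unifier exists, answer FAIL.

Decompose h/3: Q = f(Y1, wrap(6)),  V = h(L, false, 6),  6 = 6.
Bind Q := f(Y1, wrap(6)); substituting into the one remaining equation that mentions Q gives: wrap(f(Y1, wrap(6))) = X1.
Bind V := h(L, false, 6); substituting into the one remaining equation that mentions V gives: h(h(6, h(L, false, 6), L), 6, n) = h(Y1, 6, n).
Delete trivial equation 6 = 6.
Decompose h/3: h(6, h(L, false, 6), L) = Y1,  6 = 6,  n = n.
Bind Y1 := h(6, h(L, false, 6), L); substituting into the one remaining equation that mentions Y1 gives: wrap(f(h(6, h(L, false, 6), L), wrap(6))) = X1. Substituting into the earlier binding gives Q := f(h(6, h(L, false, 6), L), wrap(6)).
Delete trivial equation 6 = 6.
Delete trivial equation n = n.
Bind X1 := wrap(f(h(6, h(L, false, 6), L), wrap(6))); no other remaining equation mentions X1.
Decompose h/3: h(L, n, n) = h(6, n, n),  h(n, n, n) = h(n, n, n),  h(6, 2, 6) = h(6, 2, 6).
Decompose h/3: L = 6,  n = n,  n = n.
Bind L := 6; no other remaining equation mentions L. Substituting into the earlier bindings gives Q := f(h(6, h(6, false, 6), 6), wrap(6)), V := h(6, false, 6), Y1 := h(6, h(6, false, 6), 6), X1 := wrap(f(h(6, h(6, false, 6), 6), wrap(6))).
Delete trivial equation n = n.
Delete trivial equation n = n.
Delete trivial equation h(n, n, n) = h(n, n, n).
Delete trivial equation h(6, 2, 6) = h(6, 2, 6).
MGU = { Q ↦ f(h(6, h(6, false, 6), 6), wrap(6)), V ↦ h(6, false, 6), Y1 ↦ h(6, h(6, false, 6), 6), X1 ↦ wrap(f(h(6, h(6, false, 6), 6), wrap(6))), L ↦ 6 }, so X1 ↦ wrap(f(h(6, h(6, false, 6), 6), wrap(6))).

wrap(f(h(6, h(6, false, 6), 6), wrap(6)))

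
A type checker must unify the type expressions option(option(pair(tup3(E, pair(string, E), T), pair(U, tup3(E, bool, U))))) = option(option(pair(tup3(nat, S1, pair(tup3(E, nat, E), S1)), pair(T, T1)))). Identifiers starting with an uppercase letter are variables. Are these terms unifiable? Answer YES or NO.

YES

Decompose option/1: option(pair(tup3(E, pair(string, E), T), pair(U, tup3(E, bool, U)))) = option(pair(tup3(nat, S1, pair(tup3(E, nat, E), S1)), pair(T, T1))).
Decompose option/1: pair(tup3(E, pair(string, E), T), pair(U, tup3(E, bool, U))) = pair(tup3(nat, S1, pair(tup3(E, nat, E), S1)), pair(T, T1)).
Decompose pair/2: tup3(E, pair(string, E), T) = tup3(nat, S1, pair(tup3(E, nat, E), S1)),  pair(U, tup3(E, bool, U)) = pair(T, T1).
Decompose tup3/3: E = nat,  pair(string, E) = S1,  T = pair(tup3(E, nat, E), S1).
Bind E := nat; substituting into the remaining equations gives: pair(string, nat) = S1,  T = pair(tup3(nat, nat, nat), S1),  pair(U, tup3(nat, bool, U)) = pair(T, T1).
Bind S1 := pair(string, nat); substituting into the one remaining equation that mentions S1 gives: T = pair(tup3(nat, nat, nat), pair(string, nat)).
Bind T := pair(tup3(nat, nat, nat), pair(string, nat)); substituting into the remaining equation gives: pair(U, tup3(nat, bool, U)) = pair(pair(tup3(nat, nat, nat), pair(string, nat)), T1).
Decompose pair/2: U = pair(tup3(nat, nat, nat), pair(string, nat)),  tup3(nat, bool, U) = T1.
Bind U := pair(tup3(nat, nat, nat), pair(string, nat)); substituting into the remaining equation gives: tup3(nat, bool, pair(tup3(nat, nat, nat), pair(string, nat))) = T1.
Bind T1 := tup3(nat, bool, pair(tup3(nat, nat, nat), pair(string, nat))).
No equations remain and no clash or occurs-check failure arose, so a unifier exists.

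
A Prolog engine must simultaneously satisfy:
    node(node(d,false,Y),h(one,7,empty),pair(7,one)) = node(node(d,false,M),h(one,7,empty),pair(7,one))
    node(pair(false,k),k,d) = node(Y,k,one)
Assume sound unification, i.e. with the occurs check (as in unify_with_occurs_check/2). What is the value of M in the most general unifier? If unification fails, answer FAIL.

FAIL

Decompose node/3: node(d,false,Y) = node(d,false,M),  h(one,7,empty) = h(one,7,empty),  pair(7,one) = pair(7,one).
Decompose node/3: d = d,  false = false,  Y = M.
Delete trivial equation d = d.
Delete trivial equation false = false.
Bind Y := M; substituting into the one remaining equation that mentions Y gives: node(pair(false,k),k,d) = node(M,k,one).
Delete trivial equation h(one,7,empty) = h(one,7,empty).
Delete trivial equation pair(7,one) = pair(7,one).
Decompose node/3: pair(false,k) = M,  k = k,  d = one.
Bind M := pair(false,k); no other remaining equation mentions M. Substituting into the earlier binding gives Y := pair(false,k).
Delete trivial equation k = k.
Clash: constants d and one differ; no unifier exists.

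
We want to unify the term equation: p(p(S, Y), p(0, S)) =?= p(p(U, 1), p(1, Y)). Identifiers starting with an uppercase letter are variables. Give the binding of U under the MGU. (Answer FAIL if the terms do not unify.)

Decompose p/2: p(S, Y) =?= p(U, 1),  p(0, S) =?= p(1, Y).
Decompose p/2: S =?= U,  Y =?= 1.
Bind S := U; substituting into the one remaining equation that mentions S gives: p(0, U) =?= p(1, Y).
Bind Y := 1; substituting into the remaining equation gives: p(0, U) =?= p(1, 1).
Decompose p/2: 0 =?= 1,  U =?= 1.
Clash: constants 0 and 1 differ; no unifier exists.

FAIL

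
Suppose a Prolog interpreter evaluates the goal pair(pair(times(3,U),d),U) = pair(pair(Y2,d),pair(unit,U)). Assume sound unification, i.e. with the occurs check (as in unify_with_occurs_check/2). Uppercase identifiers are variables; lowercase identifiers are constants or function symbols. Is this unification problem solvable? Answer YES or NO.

Decompose pair/2: pair(times(3,U),d) = pair(Y2,d),  U = pair(unit,U).
Decompose pair/2: times(3,U) = Y2,  d = d.
Bind Y2 := times(3,U); no other remaining equation mentions Y2.
Delete trivial equation d = d.
Occurs check fails: U occurs in pair(unit,U); the equation U = pair(unit,U) has no finite solution.

NO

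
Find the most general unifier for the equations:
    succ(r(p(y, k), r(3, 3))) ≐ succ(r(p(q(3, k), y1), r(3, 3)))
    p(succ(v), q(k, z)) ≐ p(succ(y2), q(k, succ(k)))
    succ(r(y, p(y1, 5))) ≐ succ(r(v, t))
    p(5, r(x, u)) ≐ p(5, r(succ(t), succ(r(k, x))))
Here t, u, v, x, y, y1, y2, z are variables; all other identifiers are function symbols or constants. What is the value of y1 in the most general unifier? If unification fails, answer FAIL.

Decompose succ/1: r(p(y, k), r(3, 3)) ≐ r(p(q(3, k), y1), r(3, 3)).
Decompose r/2: p(y, k) ≐ p(q(3, k), y1),  r(3, 3) ≐ r(3, 3).
Decompose p/2: y ≐ q(3, k),  k ≐ y1.
Bind y := q(3, k); substituting into the one remaining equation that mentions y gives: succ(r(q(3, k), p(y1, 5))) ≐ succ(r(v, t)).
Bind y1 := k; substituting into the one remaining equation that mentions y1 gives: succ(r(q(3, k), p(k, 5))) ≐ succ(r(v, t)).
Delete trivial equation r(3, 3) ≐ r(3, 3).
Decompose p/2: succ(v) ≐ succ(y2),  q(k, z) ≐ q(k, succ(k)).
Decompose succ/1: v ≐ y2.
Bind v := y2; substituting into the one remaining equation that mentions v gives: succ(r(q(3, k), p(k, 5))) ≐ succ(r(y2, t)).
Decompose q/2: k ≐ k,  z ≐ succ(k).
Delete trivial equation k ≐ k.
Bind z := succ(k); no other remaining equation mentions z.
Decompose succ/1: r(q(3, k), p(k, 5)) ≐ r(y2, t).
Decompose r/2: q(3, k) ≐ y2,  p(k, 5) ≐ t.
Bind y2 := q(3, k); no other remaining equation mentions y2. Substituting into the earlier binding gives v := q(3, k).
Bind t := p(k, 5); substituting into the remaining equation gives: p(5, r(x, u)) ≐ p(5, r(succ(p(k, 5)), succ(r(k, x)))).
Decompose p/2: 5 ≐ 5,  r(x, u) ≐ r(succ(p(k, 5)), succ(r(k, x))).
Delete trivial equation 5 ≐ 5.
Decompose r/2: x ≐ succ(p(k, 5)),  u ≐ succ(r(k, x)).
Bind x := succ(p(k, 5)); substituting into the remaining equation gives: u ≐ succ(r(k, succ(p(k, 5)))).
Bind u := succ(r(k, succ(p(k, 5)))).
MGU = { y := q(3, k), y1 := k, v := q(3, k), z := succ(k), y2 := q(3, k), t := p(k, 5), x := succ(p(k, 5)), u := succ(r(k, succ(p(k, 5)))) }, so y1 := k.

k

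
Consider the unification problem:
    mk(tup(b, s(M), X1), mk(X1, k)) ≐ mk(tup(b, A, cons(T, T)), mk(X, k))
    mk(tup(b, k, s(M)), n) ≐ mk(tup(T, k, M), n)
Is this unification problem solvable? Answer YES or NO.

NO

Decompose mk/2: tup(b, s(M), X1) ≐ tup(b, A, cons(T, T)),  mk(X1, k) ≐ mk(X, k).
Decompose tup/3: b ≐ b,  s(M) ≐ A,  X1 ≐ cons(T, T).
Delete trivial equation b ≐ b.
Bind A := s(M); no other remaining equation mentions A.
Bind X1 := cons(T, T); substituting into the one remaining equation that mentions X1 gives: mk(cons(T, T), k) ≐ mk(X, k).
Decompose mk/2: cons(T, T) ≐ X,  k ≐ k.
Bind X := cons(T, T); no other remaining equation mentions X.
Delete trivial equation k ≐ k.
Decompose mk/2: tup(b, k, s(M)) ≐ tup(T, k, M),  n ≐ n.
Decompose tup/3: b ≐ T,  k ≐ k,  s(M) ≐ M.
Bind T := b; no other remaining equation mentions T. Substituting into the earlier bindings gives X1 := cons(b, b), X := cons(b, b).
Delete trivial equation k ≐ k.
Occurs check fails: M occurs in s(M); the equation M ≐ s(M) has no finite solution.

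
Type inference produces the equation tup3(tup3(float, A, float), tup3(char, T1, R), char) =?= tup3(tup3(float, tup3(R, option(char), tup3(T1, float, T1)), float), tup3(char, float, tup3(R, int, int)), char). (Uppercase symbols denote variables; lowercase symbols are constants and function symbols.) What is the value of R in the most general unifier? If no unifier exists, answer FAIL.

Decompose tup3/3: tup3(float, A, float) =?= tup3(float, tup3(R, option(char), tup3(T1, float, T1)), float),  tup3(char, T1, R) =?= tup3(char, float, tup3(R, int, int)),  char =?= char.
Decompose tup3/3: float =?= float,  A =?= tup3(R, option(char), tup3(T1, float, T1)),  float =?= float.
Delete trivial equation float =?= float.
Bind A := tup3(R, option(char), tup3(T1, float, T1)); no other remaining equation mentions A.
Delete trivial equation float =?= float.
Decompose tup3/3: char =?= char,  T1 =?= float,  R =?= tup3(R, int, int).
Delete trivial equation char =?= char.
Bind T1 := float; no other remaining equation mentions T1. Substituting into the earlier binding gives A := tup3(R, option(char), tup3(float, float, float)).
Occurs check fails: R occurs in tup3(R, int, int); the equation R =?= tup3(R, int, int) has no finite solution.

FAIL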